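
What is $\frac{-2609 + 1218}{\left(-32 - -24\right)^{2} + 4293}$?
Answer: $- \frac{1391}{4357} \approx -0.31926$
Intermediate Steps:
$\frac{-2609 + 1218}{\left(-32 - -24\right)^{2} + 4293} = - \frac{1391}{\left(-32 + 24\right)^{2} + 4293} = - \frac{1391}{\left(-8\right)^{2} + 4293} = - \frac{1391}{64 + 4293} = - \frac{1391}{4357}$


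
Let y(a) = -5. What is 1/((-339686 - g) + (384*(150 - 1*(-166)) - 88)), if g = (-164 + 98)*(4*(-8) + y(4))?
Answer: -1/220872 ≈ -4.5275e-6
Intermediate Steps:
g = 2442 (g = (-164 + 98)*(4*(-8) - 5) = -66*(-32 - 5) = -66*(-37) = 2442)
1/((-339686 - g) + (384*(150 - 1*(-166)) - 88)) = 1/((-339686 - 1*2442) + (384*(150 - 1*(-166)) - 88)) = 1/((-339686 - 2442) + (384*(150 + 166) - 88)) = 1/(-342128 + (384*316 - 88)) = 1/(-342128 + (121344 - 88)) = 1/(-342128 + 121256) = 1/(-220872) = -1/220872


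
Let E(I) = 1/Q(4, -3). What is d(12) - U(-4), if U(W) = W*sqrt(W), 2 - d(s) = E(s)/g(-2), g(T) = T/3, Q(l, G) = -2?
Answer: 5/4 + 8*I ≈ 1.25 + 8.0*I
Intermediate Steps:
E(I) = -1/2 (E(I) = 1/(-2) = -1/2)
g(T) = T/3 (g(T) = T*(1/3) = T/3)
d(s) = 5/4 (d(s) = 2 - (-1)/(2*((1/3)*(-2))) = 2 - (-1)/(2*(-2/3)) = 2 - (-1)*(-3)/(2*2) = 2 - 1*3/4 = 2 - 3/4 = 5/4)
U(W) = W**(3/2)
d(12) - U(-4) = 5/4 - (-4)**(3/2) = 5/4 - (-8)*I = 5/4 + 8*I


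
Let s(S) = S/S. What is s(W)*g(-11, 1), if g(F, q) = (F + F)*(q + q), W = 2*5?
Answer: -44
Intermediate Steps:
W = 10
g(F, q) = 4*F*q (g(F, q) = (2*F)*(2*q) = 4*F*q)
s(S) = 1
s(W)*g(-11, 1) = 1*(4*(-11)*1) = 1*(-44) = -44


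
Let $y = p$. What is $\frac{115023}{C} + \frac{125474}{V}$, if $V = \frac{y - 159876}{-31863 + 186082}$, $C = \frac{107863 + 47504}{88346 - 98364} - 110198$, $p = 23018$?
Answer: $- \frac{10682691629336605799}{75553754329399} \approx -1.4139 \cdot 10^{5}$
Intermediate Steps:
$y = 23018$
$C = - \frac{1104118931}{10018}$ ($C = \frac{155367}{-10018} - 110198 = 155367 \left(- \frac{1}{10018}\right) - 110198 = - \frac{155367}{10018} - 110198 = - \frac{1104118931}{10018} \approx -1.1021 \cdot 10^{5}$)
$V = - \frac{136858}{154219}$ ($V = \frac{23018 - 159876}{-31863 + 186082} = - \frac{136858}{154219} \approx -0.88743$)
$\frac{115023}{C} + \frac{125474}{V} = \frac{115023}{- \frac{1104118931}{10018}} + \frac{125474}{- \frac{136858}{154219}} = 115023 \left(- \frac{10018}{1104118931}\right) + 125474 \left(- \frac{154219}{136858}\right) = - \frac{1152300414}{1104118931} - \frac{9675237403}{68429} = - \frac{10682691629336605799}{75553754329399}$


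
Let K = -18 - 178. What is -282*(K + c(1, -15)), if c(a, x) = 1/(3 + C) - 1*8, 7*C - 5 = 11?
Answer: 2126562/37 ≈ 57475.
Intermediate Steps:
C = 16/7 (C = 5/7 + (⅐)*11 = 5/7 + 11/7 = 16/7 ≈ 2.2857)
K = -196
c(a, x) = -289/37 (c(a, x) = 1/(3 + 16/7) - 1*8 = 1/(37/7) - 8 = 7/37 - 8 = -289/37)
-282*(K + c(1, -15)) = -282*(-196 - 289/37) = -282*(-7541/37) = 2126562/37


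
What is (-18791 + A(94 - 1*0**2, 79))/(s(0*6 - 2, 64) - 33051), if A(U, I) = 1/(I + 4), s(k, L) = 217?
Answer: 779826/1362611 ≈ 0.57230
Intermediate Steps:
A(U, I) = 1/(4 + I)
(-18791 + A(94 - 1*0**2, 79))/(s(0*6 - 2, 64) - 33051) = (-18791 + 1/(4 + 79))/(217 - 33051) = (-18791 + 1/83)/(-32834) = (-18791 + 1/83)*(-1/32834) = -1559652/83*(-1/32834) = 779826/1362611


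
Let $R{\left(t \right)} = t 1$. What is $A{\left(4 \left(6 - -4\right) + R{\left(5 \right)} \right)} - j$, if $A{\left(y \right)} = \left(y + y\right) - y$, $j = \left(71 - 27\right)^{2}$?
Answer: $-1891$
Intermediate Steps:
$R{\left(t \right)} = t$
$j = 1936$ ($j = 44^{2} = 1936$)
$A{\left(y \right)} = y$ ($A{\left(y \right)} = 2 y - y = y$)
$A{\left(4 \left(6 - -4\right) + R{\left(5 \right)} \right)} - j = \left(4 \left(6 - -4\right) + 5\right) - 1936 = \left(4 \left(6 + 4\right) + 5\right) - 1936 = \left(4 \cdot 10 + 5\right) - 1936 = \left(40 + 5\right) - 1936 = 45 - 1936 = -1891$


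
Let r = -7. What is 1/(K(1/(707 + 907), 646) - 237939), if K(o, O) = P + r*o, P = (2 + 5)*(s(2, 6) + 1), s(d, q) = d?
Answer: -1614/383999659 ≈ -4.2031e-6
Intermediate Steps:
P = 21 (P = (2 + 5)*(2 + 1) = 7*3 = 21)
K(o, O) = 21 - 7*o
1/(K(1/(707 + 907), 646) - 237939) = 1/((21 - 7/(707 + 907)) - 237939) = 1/((21 - 7/1614) - 237939) = 1/(33887/1614 - 237939) = 1/(-383999659/1614) = -1614/383999659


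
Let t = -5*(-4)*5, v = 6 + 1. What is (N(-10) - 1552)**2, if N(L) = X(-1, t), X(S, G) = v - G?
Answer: 2706025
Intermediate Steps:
v = 7
t = 100 (t = 20*5 = 100)
X(S, G) = 7 - G
N(L) = -93 (N(L) = 7 - 1*100 = 7 - 100 = -93)
(N(-10) - 1552)**2 = (-93 - 1552)**2 = (-1645)**2 = 2706025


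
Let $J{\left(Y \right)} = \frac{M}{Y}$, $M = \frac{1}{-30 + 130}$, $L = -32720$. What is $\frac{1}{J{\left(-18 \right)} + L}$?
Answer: $- \frac{1800}{58896001} \approx -3.0562 \cdot 10^{-5}$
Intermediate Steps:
$M = \frac{1}{100} \approx 0.01$
$J{\left(Y \right)} = \frac{1}{100 Y}$
$\frac{1}{J{\left(-18 \right)} + L} = \frac{1}{\frac{1}{100 \left(-18\right)} - 32720} = \frac{1}{\frac{1}{100} \left(- \frac{1}{18}\right) - 32720} = \frac{1}{- \frac{1}{1800} - 32720} = \frac{1}{- \frac{58896001}{1800}} = - \frac{1800}{58896001}$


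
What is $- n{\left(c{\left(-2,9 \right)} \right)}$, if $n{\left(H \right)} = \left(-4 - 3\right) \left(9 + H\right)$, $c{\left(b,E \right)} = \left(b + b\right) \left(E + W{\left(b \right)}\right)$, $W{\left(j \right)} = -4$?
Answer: $-77$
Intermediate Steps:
$c{\left(b,E \right)} = 2 b \left(-4 + E\right)$ ($c{\left(b,E \right)} = \left(b + b\right) \left(E - 4\right) = 2 b \left(-4 + E\right)$)
$n{\left(H \right)} = -63 - 7 H$ ($n{\left(H \right)} = \left(-4 - 3\right) \left(9 + H\right) = - 7 \left(9 + H\right) = -63 - 7 H$)
$- n{\left(c{\left(-2,9 \right)} \right)} = - (-63 - 7 \cdot 2 \left(-2\right) \left(-4 + 9\right)) = - (-63 - 7 \cdot 2 \left(-2\right) 5) = - (-63 - -140) = - (-63 + 140) = \left(-1\right) 77 = -77$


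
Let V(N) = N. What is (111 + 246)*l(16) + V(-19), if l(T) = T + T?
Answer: 11405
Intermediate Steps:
l(T) = 2*T
(111 + 246)*l(16) + V(-19) = (111 + 246)*(2*16) - 19 = 357*32 - 19 = 11424 - 19 = 11405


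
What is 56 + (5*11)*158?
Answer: 8746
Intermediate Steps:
56 + (5*11)*158 = 56 + 55*158 = 56 + 8690 = 8746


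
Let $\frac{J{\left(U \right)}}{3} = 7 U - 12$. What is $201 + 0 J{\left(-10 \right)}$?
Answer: $201$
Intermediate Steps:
$J{\left(U \right)} = -36 + 21 U$ ($J{\left(U \right)} = 3 \left(7 U - 12\right) = 3 \left(-12 + 7 U\right) = -36 + 21 U$)
$201 + 0 J{\left(-10 \right)} = 201 + 0 \left(-36 + 21 \left(-10\right)\right) = 201 + 0 \left(-36 - 210\right) = 201 + 0 \left(-246\right) = 201 + 0 = 201$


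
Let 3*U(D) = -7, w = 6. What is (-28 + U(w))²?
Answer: 8281/9 ≈ 920.11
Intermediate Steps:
U(D) = -7/3 (U(D) = (⅓)*(-7) = -7/3)
(-28 + U(w))² = (-28 - 7/3)² = (-91/3)² = 8281/9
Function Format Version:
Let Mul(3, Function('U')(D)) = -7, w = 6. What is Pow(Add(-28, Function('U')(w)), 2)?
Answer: Rational(8281, 9) ≈ 920.11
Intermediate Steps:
Function('U')(D) = Rational(-7, 3) (Function('U')(D) = Mul(Rational(1, 3), -7) = Rational(-7, 3))
Pow(Add(-28, Function('U')(w)), 2) = Pow(Add(-28, Rational(-7, 3)), 2) = Pow(Rational(-91, 3), 2) = Rational(8281, 9)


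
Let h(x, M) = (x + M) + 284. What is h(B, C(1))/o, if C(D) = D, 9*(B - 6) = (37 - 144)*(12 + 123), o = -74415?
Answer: 438/24805 ≈ 0.017658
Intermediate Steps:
B = -1599 (B = 6 + ((37 - 144)*(12 + 123))/9 = 6 + (-107*135)/9 = 6 + (1/9)*(-14445) = 6 - 1605 = -1599)
h(x, M) = 284 + M + x (h(x, M) = (M + x) + 284 = 284 + M + x)
h(B, C(1))/o = (284 + 1 - 1599)/(-74415) = -1314*(-1/74415) = 438/24805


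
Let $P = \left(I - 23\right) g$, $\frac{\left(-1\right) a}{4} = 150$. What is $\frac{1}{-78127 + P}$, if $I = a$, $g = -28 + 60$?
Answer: $- \frac{1}{98063} \approx -1.0198 \cdot 10^{-5}$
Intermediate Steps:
$a = -600$ ($a = \left(-4\right) 150 = -600$)
$g = 32$
$I = -600$
$P = -19936$ ($P = \left(-600 - 23\right) 32 = \left(-623\right) 32 = -19936$)
$\frac{1}{-78127 + P} = \frac{1}{-78127 - 19936} = \frac{1}{-98063} = - \frac{1}{98063}$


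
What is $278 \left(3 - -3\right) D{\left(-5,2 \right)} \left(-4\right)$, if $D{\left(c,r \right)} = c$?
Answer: $33360$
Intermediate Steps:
$278 \left(3 - -3\right) D{\left(-5,2 \right)} \left(-4\right) = 278 \left(3 - -3\right) \left(\left(-5\right) \left(-4\right)\right) = 278 \left(3 + 3\right) 20 = 278 \cdot 6 \cdot 20 = 1668 \cdot 20 = 33360$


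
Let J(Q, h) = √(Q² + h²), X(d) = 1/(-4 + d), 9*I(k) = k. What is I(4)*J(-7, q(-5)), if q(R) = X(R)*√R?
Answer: 8*√991/81 ≈ 3.1091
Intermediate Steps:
I(k) = k/9
q(R) = √R/(-4 + R)
I(4)*J(-7, q(-5)) = ((⅑)*4)*√((-7)² + (√(-5)/(-4 - 5))²) = 4*√(49 + ((I*√5)/(-9))²)/9 = 4*√(49 + ((I*√5)*(-⅑))²)/9 = 4*√(49 + (-I*√5/9)²)/9 = 4*√(49 - 5/81)/9 = 4*√(3964/81)/9 = 4*(2*√991/9)/9 = 8*√991/81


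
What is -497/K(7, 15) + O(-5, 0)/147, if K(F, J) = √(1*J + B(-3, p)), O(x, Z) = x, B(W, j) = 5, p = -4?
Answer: -5/147 - 497*√5/10 ≈ -111.17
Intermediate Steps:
K(F, J) = √(5 + J) (K(F, J) = √(1*J + 5) = √(J + 5) = √(5 + J))
-497/K(7, 15) + O(-5, 0)/147 = -497/√(5 + 15) - 5/147 = -497*√5/10 - 5*1/147 = -497*√5/10 - 5/147 = -5/147 - 497*√5/10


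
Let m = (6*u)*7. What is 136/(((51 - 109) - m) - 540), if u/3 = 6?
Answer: -68/677 ≈ -0.10044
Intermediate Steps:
u = 18 (u = 3*6 = 18)
m = 756 (m = (6*18)*7 = 108*7 = 756)
136/(((51 - 109) - m) - 540) = 136/(((51 - 109) - 1*756) - 540) = 136/((-58 - 756) - 540) = 136/(-814 - 540) = 136/(-1354) = 136*(-1/1354) = -68/677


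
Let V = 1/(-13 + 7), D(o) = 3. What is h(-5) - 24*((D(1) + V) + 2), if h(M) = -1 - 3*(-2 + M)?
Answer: -96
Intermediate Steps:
h(M) = 5 - 3*M (h(M) = -1 + (6 - 3*M) = 5 - 3*M)
V = -⅙ (V = 1/(-6) = -⅙ ≈ -0.16667)
h(-5) - 24*((D(1) + V) + 2) = (5 - 3*(-5)) - 24*((3 - ⅙) + 2) = (5 + 15) - 24*(17/6 + 2) = 20 - 24*29/6 = 20 - 116 = -96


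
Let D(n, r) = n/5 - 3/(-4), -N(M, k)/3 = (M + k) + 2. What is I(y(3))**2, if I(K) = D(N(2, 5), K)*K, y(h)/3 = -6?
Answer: 700569/100 ≈ 7005.7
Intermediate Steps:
y(h) = -18 (y(h) = 3*(-6) = -18)
N(M, k) = -6 - 3*M - 3*k (N(M, k) = -3*((M + k) + 2) = -3*(2 + M + k) = -6 - 3*M - 3*k)
D(n, r) = 3/4 + n/5 (D(n, r) = n*(1/5) - 3*(-1/4) = n/5 + 3/4 = 3/4 + n/5)
I(K) = -93*K/20 (I(K) = (3/4 + (-6 - 3*2 - 3*5)/5)*K = (3/4 + (-6 - 6 - 15)/5)*K = (3/4 + (1/5)*(-27))*K = (3/4 - 27/5)*K = -93*K/20)
I(y(3))**2 = (-93/20*(-18))**2 = (837/10)**2 = 700569/100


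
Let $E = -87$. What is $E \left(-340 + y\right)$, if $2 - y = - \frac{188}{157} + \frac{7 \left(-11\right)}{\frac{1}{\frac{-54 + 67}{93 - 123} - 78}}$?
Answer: $\frac{870920953}{1570} \approx 5.5473 \cdot 10^{5}$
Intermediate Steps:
$y = - \frac{28430357}{4710}$ ($y = 2 - \left(- \frac{188}{157} + \frac{7 \left(-11\right)}{\frac{1}{\frac{-54 + 67}{93 - 123} - 78}}\right) = 2 - \left(\left(-188\right) \frac{1}{157} - \frac{77}{\frac{1}{\frac{13}{-30} - 78}}\right) = 2 - \left(- \frac{188}{157} - \frac{77}{\frac{1}{13 \left(- \frac{1}{30}\right) - 78}}\right) = 2 - \left(- \frac{188}{157} - \frac{77}{\frac{1}{- \frac{13}{30} - 78}}\right) = 2 - \left(- \frac{188}{157} - \frac{77}{\frac{1}{- \frac{2353}{30}}}\right) = 2 - \left(- \frac{188}{157} - \frac{77}{- \frac{30}{2353}}\right) = 2 - \left(- \frac{188}{157} - - \frac{181181}{30}\right) = 2 - \left(- \frac{188}{157} + \frac{181181}{30}\right) = 2 - \frac{28439777}{4710} = - \frac{28430357}{4710} \approx -6036.2$)
$E \left(-340 + y\right) = - 87 \left(-340 - \frac{28430357}{4710}\right) = \left(-87\right) \left(- \frac{30031757}{4710}\right) = \frac{870920953}{1570}$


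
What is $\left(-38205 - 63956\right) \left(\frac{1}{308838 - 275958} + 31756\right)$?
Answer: $- \frac{106670108764241}{32880} \approx -3.2442 \cdot 10^{9}$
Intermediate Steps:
$\left(-38205 - 63956\right) \left(\frac{1}{308838 - 275958} + 31756\right) = - 102161 \left(\frac{1}{32880} + 31756\right) = \left(-102161\right) \frac{1044137281}{32880} = - \frac{106670108764241}{32880}$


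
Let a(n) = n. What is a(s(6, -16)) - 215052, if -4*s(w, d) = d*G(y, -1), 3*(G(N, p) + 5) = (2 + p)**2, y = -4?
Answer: -645212/3 ≈ -2.1507e+5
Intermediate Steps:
G(N, p) = -5 + (2 + p)**2/3
s(w, d) = 7*d/6 (s(w, d) = -d*(-5 + (2 - 1)**2/3)/4 = -d*(-5 + (1/3)*1**2)/4 = -d*(-5 + (1/3)*1)/4 = -d*(-5 + 1/3)/4 = -d*(-14)/(4*3) = -(-7)*d/6 = 7*d/6)
a(s(6, -16)) - 215052 = (7/6)*(-16) - 215052 = -56/3 - 215052 = -645212/3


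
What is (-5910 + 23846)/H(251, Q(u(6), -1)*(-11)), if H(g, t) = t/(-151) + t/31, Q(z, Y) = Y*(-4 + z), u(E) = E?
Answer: 5247401/165 ≈ 31802.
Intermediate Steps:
H(g, t) = 120*t/4681 (H(g, t) = t*(-1/151) + t*(1/31) = -t/151 + t/31 = 120*t/4681)
(-5910 + 23846)/H(251, Q(u(6), -1)*(-11)) = (-5910 + 23846)/((120*(-(-4 + 6)*(-11))/4681)) = 17936/((120*(-1*2*(-11))/4681)) = 17936/((120*(-2*(-11))/4681)) = 17936/(((120/4681)*22)) = 17936/(2640/4681) = 17936*(4681/2640) = 5247401/165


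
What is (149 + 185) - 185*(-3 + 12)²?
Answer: -14651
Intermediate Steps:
(149 + 185) - 185*(-3 + 12)² = 334 - 185*9² = 334 - 185*81 = 334 - 14985 = -14651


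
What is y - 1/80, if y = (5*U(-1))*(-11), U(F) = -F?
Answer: -4401/80 ≈ -55.013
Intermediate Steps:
y = -55 (y = (5*(-1*(-1)))*(-11) = (5*1)*(-11) = 5*(-11) = -55)
y - 1/80 = -55 - 1/80 = -4401/80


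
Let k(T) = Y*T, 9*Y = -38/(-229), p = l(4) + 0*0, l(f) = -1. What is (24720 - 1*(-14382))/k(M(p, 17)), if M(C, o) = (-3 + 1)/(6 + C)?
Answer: -10603845/2 ≈ -5.3019e+6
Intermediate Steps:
p = -1 (p = -1 + 0*0 = -1 + 0 = -1)
M(C, o) = -2/(6 + C)
Y = 38/2061 (Y = (-38/(-229))/9 = (-38*(-1/229))/9 = (⅑)*(38/229) = 38/2061 ≈ 0.018438)
k(T) = 38*T/2061
(24720 - 1*(-14382))/k(M(p, 17)) = (24720 - 1*(-14382))/((38*(-2/(6 - 1))/2061)) = (24720 + 14382)/((38*(-2/5)/2061)) = 39102/((38*(-2*⅕)/2061)) = 39102/(((38/2061)*(-⅖))) = 39102/(-76/10305) = 39102*(-10305/76) = -10603845/2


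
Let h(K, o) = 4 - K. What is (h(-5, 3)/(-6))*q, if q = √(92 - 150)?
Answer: -3*I*√58/2 ≈ -11.424*I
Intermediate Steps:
q = I*√58 (q = √(-58) = I*√58 ≈ 7.6158*I)
(h(-5, 3)/(-6))*q = ((4 - 1*(-5))/(-6))*(I*√58) = ((4 + 5)*(-⅙))*(I*√58) = (9*(-⅙))*(I*√58) = -3*I*√58/2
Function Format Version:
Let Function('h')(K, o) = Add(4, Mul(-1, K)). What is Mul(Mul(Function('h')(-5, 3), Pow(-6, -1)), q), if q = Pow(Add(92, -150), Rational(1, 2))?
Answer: Mul(Rational(-3, 2), I, Pow(58, Rational(1, 2))) ≈ Mul(-11.424, I)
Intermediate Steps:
q = Mul(I, Pow(58, Rational(1, 2))) (q = Pow(-58, Rational(1, 2)) = Mul(I, Pow(58, Rational(1, 2))) ≈ Mul(7.6158, I))
Mul(Mul(Function('h')(-5, 3), Pow(-6, -1)), q) = Mul(Mul(Add(4, Mul(-1, -5)), Pow(-6, -1)), Mul(I, Pow(58, Rational(1, 2)))) = Mul(Mul(Add(4, 5), Rational(-1, 6)), Mul(I, Pow(58, Rational(1, 2)))) = Mul(Mul(9, Rational(-1, 6)), Mul(I, Pow(58, Rational(1, 2)))) = Mul(Rational(-3, 2), Mul(I, Pow(58, Rational(1, 2)))) = Mul(Rational(-3, 2), I, Pow(58, Rational(1, 2)))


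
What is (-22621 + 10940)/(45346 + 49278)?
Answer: -11681/94624 ≈ -0.12345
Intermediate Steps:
(-22621 + 10940)/(45346 + 49278) = -11681/94624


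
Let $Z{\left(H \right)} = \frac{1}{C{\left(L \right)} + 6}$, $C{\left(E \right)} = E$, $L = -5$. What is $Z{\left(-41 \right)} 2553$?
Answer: $2553$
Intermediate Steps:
$Z{\left(H \right)} = 1$ ($Z{\left(H \right)} = \frac{1}{-5 + 6} = 1^{-1} = 1$)
$Z{\left(-41 \right)} 2553 = 1 \cdot 2553 = 2553$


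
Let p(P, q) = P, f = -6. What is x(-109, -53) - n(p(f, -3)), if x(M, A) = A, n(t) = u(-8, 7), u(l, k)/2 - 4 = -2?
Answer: -57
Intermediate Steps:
u(l, k) = 4 (u(l, k) = 8 + 2*(-2) = 8 - 4 = 4)
n(t) = 4
x(-109, -53) - n(p(f, -3)) = -53 - 1*4 = -53 - 4 = -57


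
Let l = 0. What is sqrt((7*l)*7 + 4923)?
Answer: 3*sqrt(547) ≈ 70.164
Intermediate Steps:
sqrt((7*l)*7 + 4923) = sqrt((7*0)*7 + 4923) = sqrt(0*7 + 4923) = sqrt(0 + 4923) = sqrt(4923) = 3*sqrt(547)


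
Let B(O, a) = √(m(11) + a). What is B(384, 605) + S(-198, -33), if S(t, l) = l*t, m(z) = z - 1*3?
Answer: 6534 + √613 ≈ 6558.8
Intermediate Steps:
m(z) = -3 + z (m(z) = z - 3 = -3 + z)
B(O, a) = √(8 + a) (B(O, a) = √((-3 + 11) + a) = √(8 + a))
B(384, 605) + S(-198, -33) = √(8 + 605) - 33*(-198) = √613 + 6534 = 6534 + √613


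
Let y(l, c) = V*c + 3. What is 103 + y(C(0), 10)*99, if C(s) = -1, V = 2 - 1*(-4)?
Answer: 6340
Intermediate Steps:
V = 6 (V = 2 + 4 = 6)
y(l, c) = 3 + 6*c (y(l, c) = 6*c + 3 = 3 + 6*c)
103 + y(C(0), 10)*99 = 103 + (3 + 6*10)*99 = 103 + (3 + 60)*99 = 103 + 63*99 = 103 + 6237 = 6340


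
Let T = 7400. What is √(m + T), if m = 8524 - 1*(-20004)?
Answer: 6*√998 ≈ 189.55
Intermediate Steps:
m = 28528 (m = 8524 + 20004 = 28528)
√(m + T) = √(28528 + 7400) = √35928 = 6*√998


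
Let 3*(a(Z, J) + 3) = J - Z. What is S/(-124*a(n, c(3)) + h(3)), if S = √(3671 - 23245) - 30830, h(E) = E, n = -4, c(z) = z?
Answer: -92490/257 + 3*I*√19574/257 ≈ -359.88 + 1.6332*I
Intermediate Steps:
a(Z, J) = -3 - Z/3 + J/3 (a(Z, J) = -3 + (J - Z)/3 = -3 + (-Z/3 + J/3) = -3 - Z/3 + J/3)
S = -30830 + I*√19574 (S = √(-19574) - 30830 = I*√19574 - 30830 = -30830 + I*√19574 ≈ -30830.0 + 139.91*I)
S/(-124*a(n, c(3)) + h(3)) = (-30830 + I*√19574)/(-124*(-3 - ⅓*(-4) + (⅓)*3) + 3) = (-30830 + I*√19574)/(-124*(-3 + 4/3 + 1) + 3) = (-30830 + I*√19574)/(-124*(-⅔) + 3) = (-30830 + I*√19574)/(248/3 + 3) = (-30830 + I*√19574)/(257/3) = (-30830 + I*√19574)*(3/257) = -92490/257 + 3*I*√19574/257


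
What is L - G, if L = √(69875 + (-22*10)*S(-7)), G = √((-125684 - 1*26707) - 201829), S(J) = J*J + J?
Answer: √60635 - 2*I*√88555 ≈ 246.24 - 595.16*I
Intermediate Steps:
S(J) = J + J² (S(J) = J² + J = J + J²)
G = 2*I*√88555 (G = √((-125684 - 26707) - 201829) = √(-152391 - 201829) = √(-354220) = 2*I*√88555 ≈ 595.16*I)
L = √60635 (L = √(69875 + (-22*10)*(-7*(1 - 7))) = √(69875 - (-1540)*(-6)) = √(69875 - 220*42) = √(69875 - 9240) = √60635 ≈ 246.24)
L - G = √60635 - 2*I*√88555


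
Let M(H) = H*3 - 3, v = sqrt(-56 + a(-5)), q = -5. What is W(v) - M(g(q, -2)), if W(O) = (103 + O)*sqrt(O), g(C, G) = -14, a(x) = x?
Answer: 45 + 61**(1/4)*sqrt(I)*(103 + I*sqrt(61)) ≈ 233.11 + 218.98*I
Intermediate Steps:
v = I*sqrt(61) (v = sqrt(-56 - 5) = sqrt(-61) = I*sqrt(61) ≈ 7.8102*I)
W(O) = sqrt(O)*(103 + O)
M(H) = -3 + 3*H (M(H) = 3*H - 3 = -3 + 3*H)
W(v) - M(g(q, -2)) = sqrt(I*sqrt(61))*(103 + I*sqrt(61)) - (-3 + 3*(-14)) = (61**(1/4)*sqrt(I))*(103 + I*sqrt(61)) - (-3 - 42) = 61**(1/4)*sqrt(I)*(103 + I*sqrt(61)) - 1*(-45) = 61**(1/4)*sqrt(I)*(103 + I*sqrt(61)) + 45 = 45 + 61**(1/4)*sqrt(I)*(103 + I*sqrt(61))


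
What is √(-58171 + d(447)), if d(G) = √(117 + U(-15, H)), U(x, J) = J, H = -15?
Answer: √(-58171 + √102) ≈ 241.17*I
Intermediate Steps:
d(G) = √102 (d(G) = √(117 - 15) = √102)
√(-58171 + d(447)) = √(-58171 + √102)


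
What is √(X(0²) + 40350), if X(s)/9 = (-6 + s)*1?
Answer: 2*√10074 ≈ 200.74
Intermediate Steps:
X(s) = -54 + 9*s (X(s) = 9*((-6 + s)*1) = 9*(-6 + s) = -54 + 9*s)
√(X(0²) + 40350) = √((-54 + 9*0²) + 40350) = √((-54 + 9*0) + 40350) = √((-54 + 0) + 40350) = √(-54 + 40350) = √40296 = 2*√10074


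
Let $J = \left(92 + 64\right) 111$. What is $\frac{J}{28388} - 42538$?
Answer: $- \frac{301887857}{7097} \approx -42537.0$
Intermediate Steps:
$J = 17316$ ($J = 156 \cdot 111 = 17316$)
$\frac{J}{28388} - 42538 = \frac{17316}{28388} - 42538 = 17316 \cdot \frac{1}{28388} - 42538 = \frac{4329}{7097} - 42538 = - \frac{301887857}{7097}$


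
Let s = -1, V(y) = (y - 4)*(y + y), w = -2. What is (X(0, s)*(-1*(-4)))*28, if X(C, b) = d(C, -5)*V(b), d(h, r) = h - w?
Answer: 2240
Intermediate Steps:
V(y) = 2*y*(-4 + y) (V(y) = (-4 + y)*(2*y) = 2*y*(-4 + y))
d(h, r) = 2 + h (d(h, r) = h - 1*(-2) = h + 2 = 2 + h)
X(C, b) = 2*b*(-4 + b)*(2 + C) (X(C, b) = (2 + C)*(2*b*(-4 + b)) = 2*b*(-4 + b)*(2 + C))
(X(0, s)*(-1*(-4)))*28 = ((2*(-1)*(-4 - 1)*(2 + 0))*(-1*(-4)))*28 = ((2*(-1)*(-5)*2)*4)*28 = (20*4)*28 = 80*28 = 2240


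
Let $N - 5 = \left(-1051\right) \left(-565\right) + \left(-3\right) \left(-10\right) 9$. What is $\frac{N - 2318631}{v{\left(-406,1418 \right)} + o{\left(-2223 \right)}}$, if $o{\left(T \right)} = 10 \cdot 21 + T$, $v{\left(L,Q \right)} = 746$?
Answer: $\frac{246363}{181} \approx 1361.1$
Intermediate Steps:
$o{\left(T \right)} = 210 + T$
$N = 594090$ ($N = 5 + \left(\left(-1051\right) \left(-565\right) + \left(-3\right) \left(-10\right) 9\right) = 5 + \left(593815 + 30 \cdot 9\right) = 5 + \left(593815 + 270\right) = 5 + 594085 = 594090$)
$\frac{N - 2318631}{v{\left(-406,1418 \right)} + o{\left(-2223 \right)}} = \frac{594090 - 2318631}{746 + \left(210 - 2223\right)} = - \frac{1724541}{746 - 2013} = - \frac{1724541}{-1267} = \left(-1724541\right) \left(- \frac{1}{1267}\right) = \frac{246363}{181}$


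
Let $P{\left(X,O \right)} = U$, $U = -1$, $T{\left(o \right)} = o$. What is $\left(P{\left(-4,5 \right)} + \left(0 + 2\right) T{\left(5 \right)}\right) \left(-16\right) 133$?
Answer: $-19152$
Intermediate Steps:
$P{\left(X,O \right)} = -1$
$\left(P{\left(-4,5 \right)} + \left(0 + 2\right) T{\left(5 \right)}\right) \left(-16\right) 133 = \left(-1 + \left(0 + 2\right) 5\right) \left(-16\right) 133 = \left(-1 + 2 \cdot 5\right) \left(-16\right) 133 = \left(-1 + 10\right) \left(-16\right) 133 = 9 \left(-16\right) 133 = \left(-144\right) 133 = -19152$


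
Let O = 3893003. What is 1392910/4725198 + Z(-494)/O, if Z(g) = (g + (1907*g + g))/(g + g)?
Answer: 235961435227/799791738678 ≈ 0.29503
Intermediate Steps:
Z(g) = 1909/2 (Z(g) = (g + 1908*g)/((2*g)) = (1909*g)*(1/(2*g)) = 1909/2)
1392910/4725198 + Z(-494)/O = 1392910/4725198 + (1909/2)/3893003 = 1392910*(1/4725198) + (1909/2)*(1/3893003) = 696455/2362599 + 83/338522 = 235961435227/799791738678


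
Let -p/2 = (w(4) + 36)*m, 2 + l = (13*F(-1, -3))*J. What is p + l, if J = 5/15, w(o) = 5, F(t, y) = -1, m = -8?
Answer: 1949/3 ≈ 649.67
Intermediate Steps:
J = ⅓ (J = 5*(1/15) = ⅓ ≈ 0.33333)
l = -19/3 (l = -2 + (13*(-1))*(⅓) = -2 - 13*⅓ = -2 - 13/3 = -19/3 ≈ -6.3333)
p = 656 (p = -2*(5 + 36)*(-8) = -82*(-8) = -2*(-328) = 656)
p + l = 656 - 19/3 = 1949/3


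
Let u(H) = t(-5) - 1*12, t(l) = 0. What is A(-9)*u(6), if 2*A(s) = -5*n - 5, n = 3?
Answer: 120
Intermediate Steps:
A(s) = -10 (A(s) = (-5*3 - 5)/2 = (-15 - 5)/2 = (½)*(-20) = -10)
u(H) = -12 (u(H) = 0 - 1*12 = 0 - 12 = -12)
A(-9)*u(6) = -10*(-12) = 120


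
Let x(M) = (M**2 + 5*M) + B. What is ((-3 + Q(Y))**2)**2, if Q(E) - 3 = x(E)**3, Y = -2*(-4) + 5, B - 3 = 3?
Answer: 36520347436056576000000000000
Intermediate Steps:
B = 6 (B = 3 + 3 = 6)
Y = 13 (Y = 8 + 5 = 13)
x(M) = 6 + M**2 + 5*M (x(M) = (M**2 + 5*M) + 6 = 6 + M**2 + 5*M)
Q(E) = 3 + (6 + E**2 + 5*E)**3
((-3 + Q(Y))**2)**2 = ((-3 + (3 + (6 + 13**2 + 5*13)**3))**2)**2 = ((-3 + (3 + (6 + 169 + 65)**3))**2)**2 = ((-3 + (3 + 240**3))**2)**2 = ((-3 + (3 + 13824000))**2)**2 = ((-3 + 13824003)**2)**2 = (13824000**2)**2 = 191102976000000**2 = 36520347436056576000000000000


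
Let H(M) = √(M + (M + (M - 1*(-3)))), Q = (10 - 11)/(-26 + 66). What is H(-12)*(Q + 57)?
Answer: 2279*I*√33/40 ≈ 327.3*I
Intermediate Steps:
Q = -1/40 ≈ -0.025000
H(M) = √(3 + 3*M) (H(M) = √(M + (M + (M + 3))) = √(M + (M + (3 + M))) = √(M + (3 + 2*M)) = √(3 + 3*M))
H(-12)*(Q + 57) = √(3 + 3*(-12))*(-1/40 + 57) = √(3 - 36)*(2279/40) = √(-33)*(2279/40) = (I*√33)*(2279/40) = 2279*I*√33/40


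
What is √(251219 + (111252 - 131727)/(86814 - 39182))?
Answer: √210786448589/916 ≈ 501.22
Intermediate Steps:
√(251219 + (111252 - 131727)/(86814 - 39182)) = √(251219 - 20475/47632) = √(251219 - 20475*1/47632) = √(251219 - 1575/3664) = √(920464841/3664) = √210786448589/916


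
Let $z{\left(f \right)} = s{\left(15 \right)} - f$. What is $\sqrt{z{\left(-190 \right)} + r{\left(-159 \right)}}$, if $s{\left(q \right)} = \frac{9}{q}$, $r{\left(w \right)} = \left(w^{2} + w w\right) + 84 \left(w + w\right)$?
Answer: $\frac{\sqrt{601015}}{5} \approx 155.05$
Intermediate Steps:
$r{\left(w \right)} = 2 w^{2} + 168 w$ ($r{\left(w \right)} = \left(w^{2} + w^{2}\right) + 84 \cdot 2 w = 2 w^{2} + 168 w$)
$z{\left(f \right)} = \frac{3}{5} - f$ ($z{\left(f \right)} = \frac{9}{15} - f = 9 \cdot \frac{1}{15} - f = \frac{3}{5} - f$)
$\sqrt{z{\left(-190 \right)} + r{\left(-159 \right)}} = \sqrt{\left(\frac{3}{5} - -190\right) + 2 \left(-159\right) \left(84 - 159\right)} = \sqrt{\left(\frac{3}{5} + 190\right) + 2 \left(-159\right) \left(-75\right)} = \sqrt{\frac{953}{5} + 23850} = \sqrt{\frac{120203}{5}} = \frac{\sqrt{601015}}{5}$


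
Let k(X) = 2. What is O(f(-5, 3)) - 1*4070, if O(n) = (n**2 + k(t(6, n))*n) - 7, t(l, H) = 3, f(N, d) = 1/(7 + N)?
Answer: -16303/4 ≈ -4075.8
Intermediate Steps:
O(n) = -7 + n**2 + 2*n (O(n) = (n**2 + 2*n) - 7 = -7 + n**2 + 2*n)
O(f(-5, 3)) - 1*4070 = (-7 + (1/(7 - 5))**2 + 2/(7 - 5)) - 1*4070 = (-7 + (1/2)**2 + 2/2) - 4070 = (-7 + (1/2)**2 + 2*(1/2)) - 4070 = (-7 + 1/4 + 1) - 4070 = -23/4 - 4070 = -16303/4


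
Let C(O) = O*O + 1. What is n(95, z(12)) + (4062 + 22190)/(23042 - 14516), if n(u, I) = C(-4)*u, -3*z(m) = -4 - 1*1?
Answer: 6897871/4263 ≈ 1618.1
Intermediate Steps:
C(O) = 1 + O**2 (C(O) = O**2 + 1 = 1 + O**2)
z(m) = 5/3 (z(m) = -(-4 - 1*1)/3 = -(-4 - 1)/3 = -1/3*(-5) = 5/3)
n(u, I) = 17*u (n(u, I) = (1 + (-4)**2)*u = (1 + 16)*u = 17*u)
n(95, z(12)) + (4062 + 22190)/(23042 - 14516) = 17*95 + (4062 + 22190)/(23042 - 14516) = 1615 + 26252/8526 = 1615 + 26252*(1/8526) = 1615 + 13126/4263 = 6897871/4263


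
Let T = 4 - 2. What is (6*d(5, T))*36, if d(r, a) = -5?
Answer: -1080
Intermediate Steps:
T = 2
(6*d(5, T))*36 = (6*(-5))*36 = -30*36 = -1080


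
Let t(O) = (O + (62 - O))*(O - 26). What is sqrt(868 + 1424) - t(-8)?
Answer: 2108 + 2*sqrt(573) ≈ 2155.9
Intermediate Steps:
t(O) = -1612 + 62*O (t(O) = 62*(-26 + O) = -1612 + 62*O)
sqrt(868 + 1424) - t(-8) = sqrt(868 + 1424) - (-1612 + 62*(-8)) = sqrt(2292) - (-1612 - 496) = 2*sqrt(573) - 1*(-2108) = 2*sqrt(573) + 2108 = 2108 + 2*sqrt(573)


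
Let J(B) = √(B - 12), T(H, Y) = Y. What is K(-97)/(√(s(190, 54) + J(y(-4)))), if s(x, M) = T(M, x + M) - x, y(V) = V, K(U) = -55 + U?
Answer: -76*√2/√(27 + 2*I) ≈ -20.642 + 0.76348*I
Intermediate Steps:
s(x, M) = M (s(x, M) = (x + M) - x = (M + x) - x = M)
J(B) = √(-12 + B)
K(-97)/(√(s(190, 54) + J(y(-4)))) = (-55 - 97)/(√(54 + √(-12 - 4))) = -152/√(54 + √(-16)) = -152/√(54 + 4*I)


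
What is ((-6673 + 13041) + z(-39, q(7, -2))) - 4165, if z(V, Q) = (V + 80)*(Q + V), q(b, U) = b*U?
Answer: 30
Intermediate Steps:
q(b, U) = U*b
z(V, Q) = (80 + V)*(Q + V)
((-6673 + 13041) + z(-39, q(7, -2))) - 4165 = ((-6673 + 13041) + ((-39)² + 80*(-2*7) + 80*(-39) - 2*7*(-39))) - 4165 = (6368 + (1521 + 80*(-14) - 3120 - 14*(-39))) - 4165 = (6368 + (1521 - 1120 - 3120 + 546)) - 4165 = (6368 - 2173) - 4165 = 4195 - 4165 = 30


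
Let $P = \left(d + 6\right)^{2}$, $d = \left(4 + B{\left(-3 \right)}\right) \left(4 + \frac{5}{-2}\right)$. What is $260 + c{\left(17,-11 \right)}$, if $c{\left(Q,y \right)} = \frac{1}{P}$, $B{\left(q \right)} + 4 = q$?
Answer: $\frac{2344}{9} \approx 260.44$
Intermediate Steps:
$B{\left(q \right)} = -4 + q$
$d = - \frac{9}{2}$ ($d = \left(4 - 7\right) \left(4 + \frac{5}{-2}\right) = \left(4 - 7\right) \left(4 + 5 \left(- \frac{1}{2}\right)\right) = - 3 \left(4 - \frac{5}{2}\right) = \left(-3\right) \frac{3}{2} = - \frac{9}{2} \approx -4.5$)
$P = \frac{9}{4}$ ($P = \left(- \frac{9}{2} + 6\right)^{2} = \left(\frac{3}{2}\right)^{2} = \frac{9}{4} \approx 2.25$)
$c{\left(Q,y \right)} = \frac{4}{9}$ ($c{\left(Q,y \right)} = \frac{1}{\frac{9}{4}} = \frac{4}{9}$)
$260 + c{\left(17,-11 \right)} = 260 + \frac{4}{9} = \frac{2344}{9}$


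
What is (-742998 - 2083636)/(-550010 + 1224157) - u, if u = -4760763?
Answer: 3209451267527/674147 ≈ 4.7608e+6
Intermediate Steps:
(-742998 - 2083636)/(-550010 + 1224157) - u = (-742998 - 2083636)/(-550010 + 1224157) - 1*(-4760763) = -2826634/674147 + 4760763 = 3209451267527/674147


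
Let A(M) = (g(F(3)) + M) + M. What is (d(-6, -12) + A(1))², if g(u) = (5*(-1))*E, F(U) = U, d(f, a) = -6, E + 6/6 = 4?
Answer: 361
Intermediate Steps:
E = 3 (E = -1 + 4 = 3)
g(u) = -15 (g(u) = (5*(-1))*3 = -5*3 = -15)
A(M) = -15 + 2*M (A(M) = (-15 + M) + M = -15 + 2*M)
(d(-6, -12) + A(1))² = (-6 + (-15 + 2*1))² = (-6 + (-15 + 2))² = (-6 - 13)² = (-19)² = 361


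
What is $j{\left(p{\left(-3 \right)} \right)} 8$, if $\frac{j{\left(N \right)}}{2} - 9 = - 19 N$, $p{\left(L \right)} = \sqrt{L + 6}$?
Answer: $144 - 304 \sqrt{3} \approx -382.54$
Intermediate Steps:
$p{\left(L \right)} = \sqrt{6 + L}$
$j{\left(N \right)} = 18 - 38 N$ ($j{\left(N \right)} = 18 + 2 \left(- 19 N\right) = 18 - 38 N$)
$j{\left(p{\left(-3 \right)} \right)} 8 = \left(18 - 38 \sqrt{6 - 3}\right) 8 = \left(18 - 38 \sqrt{3}\right) 8 = 144 - 304 \sqrt{3}$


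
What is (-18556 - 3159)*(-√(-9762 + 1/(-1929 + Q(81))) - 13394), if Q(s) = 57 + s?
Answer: 290850710 + 21715*I*√3479264857/597 ≈ 2.9085e+8 + 2.1455e+6*I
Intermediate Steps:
(-18556 - 3159)*(-√(-9762 + 1/(-1929 + Q(81))) - 13394) = (-18556 - 3159)*(-√(-9762 + 1/(-1929 + (57 + 81))) - 13394) = -21715*(-√(-9762 + 1/(-1929 + 138)) - 13394) = -21715*(-√(-9762 + 1/(-1791)) - 13394) = -21715*(-√(-9762 - 1/1791) - 13394) = -21715*(-√(-17483743/1791) - 13394) = -21715*(-I*√3479264857/597 - 13394) = -21715*(-13394 - I*√3479264857/597) = 290850710 + 21715*I*√3479264857/597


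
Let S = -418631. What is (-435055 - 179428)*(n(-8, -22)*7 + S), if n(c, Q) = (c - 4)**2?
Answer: 256622233909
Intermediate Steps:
n(c, Q) = (-4 + c)**2
(-435055 - 179428)*(n(-8, -22)*7 + S) = (-435055 - 179428)*((-4 - 8)**2*7 - 418631) = -614483*((-12)**2*7 - 418631) = -614483*(144*7 - 418631) = -614483*(1008 - 418631) = -614483*(-417623) = 256622233909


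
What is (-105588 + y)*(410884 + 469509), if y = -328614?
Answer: -382268401386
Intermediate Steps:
(-105588 + y)*(410884 + 469509) = (-105588 - 328614)*(410884 + 469509) = -434202*880393 = -382268401386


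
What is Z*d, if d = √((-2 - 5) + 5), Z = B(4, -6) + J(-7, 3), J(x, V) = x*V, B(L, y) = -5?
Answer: -26*I*√2 ≈ -36.77*I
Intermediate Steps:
J(x, V) = V*x
Z = -26 (Z = -5 + 3*(-7) = -5 - 21 = -26)
d = I*√2 (d = √(-7 + 5) = √(-2) = I*√2 ≈ 1.4142*I)
Z*d = -26*I*√2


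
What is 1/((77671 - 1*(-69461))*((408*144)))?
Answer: 1/8644299264 ≈ 1.1568e-10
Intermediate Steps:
1/((77671 - 1*(-69461))*((408*144))) = 1/((77671 + 69461)*58752) = (1/58752)/147132 = (1/147132)*(1/58752) = 1/8644299264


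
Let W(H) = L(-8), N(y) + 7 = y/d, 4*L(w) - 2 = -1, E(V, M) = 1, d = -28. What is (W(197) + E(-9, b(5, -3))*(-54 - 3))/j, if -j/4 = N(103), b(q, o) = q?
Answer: -1589/1196 ≈ -1.3286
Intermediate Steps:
L(w) = ¼ (L(w) = ½ + (¼)*(-1) = ½ - ¼ = ¼)
N(y) = -7 - y/28 (N(y) = -7 + y/(-28) = -7 + y*(-1/28) = -7 - y/28)
W(H) = ¼
j = 299/7 (j = -4*(-7 - 1/28*103) = -4*(-7 - 103/28) = -4*(-299/28) = 299/7 ≈ 42.714)
(W(197) + E(-9, b(5, -3))*(-54 - 3))/j = (¼ + 1*(-54 - 3))/(299/7) = (¼ + 1*(-57))*(7/299) = (¼ - 57)*(7/299) = -227/4*7/299 = -1589/1196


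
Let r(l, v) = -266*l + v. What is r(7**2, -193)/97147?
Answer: -13227/97147 ≈ -0.13615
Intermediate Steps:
r(l, v) = v - 266*l
r(7**2, -193)/97147 = (-193 - 266*7**2)/97147 = (-193 - 266*49)*(1/97147) = (-193 - 13034)*(1/97147) = -13227*1/97147 = -13227/97147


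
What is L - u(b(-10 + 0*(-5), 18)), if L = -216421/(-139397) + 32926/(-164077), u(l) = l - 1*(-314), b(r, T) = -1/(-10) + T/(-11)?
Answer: -782726875060649/2515902572590 ≈ -311.11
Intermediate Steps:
b(r, T) = 1/10 - T/11 (b(r, T) = -1*(-1/10) + T*(-1/11) = 1/10 - T/11)
u(l) = 314 + l (u(l) = l + 314 = 314 + l)
L = 30919922795/22871841569 (L = -216421*(-1/139397) + 32926*(-1/164077) = 216421/139397 - 32926/164077 = 30919922795/22871841569 ≈ 1.3519)
L - u(b(-10 + 0*(-5), 18)) = 30919922795/22871841569 - (314 + (1/10 - 1/11*18)) = 30919922795/22871841569 - (314 + (1/10 - 18/11)) = 30919922795/22871841569 - (314 - 169/110) = 30919922795/22871841569 - 1*34371/110 = 30919922795/22871841569 - 34371/110 = -782726875060649/2515902572590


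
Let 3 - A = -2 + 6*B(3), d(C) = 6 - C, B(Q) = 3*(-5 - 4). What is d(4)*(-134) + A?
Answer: -101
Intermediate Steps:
B(Q) = -27 (B(Q) = 3*(-9) = -27)
A = 167 (A = 3 - (-2 + 6*(-27)) = 3 - (-2 - 162) = 3 - 1*(-164) = 3 + 164 = 167)
d(4)*(-134) + A = (6 - 1*4)*(-134) + 167 = (6 - 4)*(-134) + 167 = 2*(-134) + 167 = -268 + 167 = -101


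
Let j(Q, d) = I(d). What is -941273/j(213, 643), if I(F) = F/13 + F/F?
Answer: -12236549/656 ≈ -18653.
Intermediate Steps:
I(F) = 1 + F/13 (I(F) = F*(1/13) + 1 = F/13 + 1 = 1 + F/13)
j(Q, d) = 1 + d/13
-941273/j(213, 643) = -941273/(1 + (1/13)*643) = -941273/(1 + 643/13) = -941273/656/13 = -941273*13/656 = -12236549/656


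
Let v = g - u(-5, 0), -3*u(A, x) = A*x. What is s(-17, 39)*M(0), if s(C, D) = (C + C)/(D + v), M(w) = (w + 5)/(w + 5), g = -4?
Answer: -34/35 ≈ -0.97143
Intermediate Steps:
u(A, x) = -A*x/3
M(w) = 1 (M(w) = (5 + w)/(5 + w) = 1)
v = -4 (v = -4 - (-1)*(-5)*0/3 = -4 - 1*0 = -4 + 0 = -4)
s(C, D) = 2*C/(-4 + D) (s(C, D) = (C + C)/(D - 4) = (2*C)/(-4 + D) = 2*C/(-4 + D))
s(-17, 39)*M(0) = (2*(-17)/(-4 + 39))*1 = (2*(-17)/35)*1 = (2*(-17)*(1/35))*1 = -34/35*1 = -34/35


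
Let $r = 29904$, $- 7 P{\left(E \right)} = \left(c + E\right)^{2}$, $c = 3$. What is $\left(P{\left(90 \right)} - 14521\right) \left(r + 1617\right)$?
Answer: $-496662888$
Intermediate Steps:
$P{\left(E \right)} = - \frac{\left(3 + E\right)^{2}}{7}$
$\left(P{\left(90 \right)} - 14521\right) \left(r + 1617\right) = \left(- \frac{\left(3 + 90\right)^{2}}{7} - 14521\right) \left(29904 + 1617\right) = \left(- \frac{93^{2}}{7} - 14521\right) 31521 = \left(\left(- \frac{1}{7}\right) 8649 - 14521\right) 31521 = \left(- \frac{8649}{7} - 14521\right) 31521 = \left(- \frac{110296}{7}\right) 31521 = -496662888$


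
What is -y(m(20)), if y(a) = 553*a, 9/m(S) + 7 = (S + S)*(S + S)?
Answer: -553/177 ≈ -3.1243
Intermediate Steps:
m(S) = 9/(-7 + 4*S²) (m(S) = 9/(-7 + (S + S)*(S + S)) = 9/(-7 + (2*S)*(2*S)) = 9/(-7 + 4*S²))
-y(m(20)) = -553*9/(-7 + 4*20²) = -553*9/(-7 + 4*400) = -553*9/(-7 + 1600) = -553*9/1593 = -553*9*(1/1593) = -553/177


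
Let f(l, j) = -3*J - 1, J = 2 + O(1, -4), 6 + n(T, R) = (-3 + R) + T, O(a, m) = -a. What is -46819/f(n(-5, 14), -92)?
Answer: 46819/4 ≈ 11705.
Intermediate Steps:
n(T, R) = -9 + R + T (n(T, R) = -6 + ((-3 + R) + T) = -6 + (-3 + R + T) = -9 + R + T)
J = 1 (J = 2 - 1*1 = 2 - 1 = 1)
f(l, j) = -4 (f(l, j) = -3*1 - 1 = -3 - 1 = -4)
-46819/f(n(-5, 14), -92) = -46819/(-4) = -46819*(-¼) = 46819/4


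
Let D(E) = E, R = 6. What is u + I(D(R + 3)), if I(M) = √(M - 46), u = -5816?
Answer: -5816 + I*√37 ≈ -5816.0 + 6.0828*I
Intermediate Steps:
I(M) = √(-46 + M)
u + I(D(R + 3)) = -5816 + √(-46 + (6 + 3)) = -5816 + √(-46 + 9) = -5816 + √(-37) = -5816 + I*√37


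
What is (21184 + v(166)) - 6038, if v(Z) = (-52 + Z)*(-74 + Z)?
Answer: 25634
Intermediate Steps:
v(Z) = (-74 + Z)*(-52 + Z)
(21184 + v(166)) - 6038 = (21184 + (3848 + 166² - 126*166)) - 6038 = (21184 + (3848 + 27556 - 20916)) - 6038 = (21184 + 10488) - 6038 = 31672 - 6038 = 25634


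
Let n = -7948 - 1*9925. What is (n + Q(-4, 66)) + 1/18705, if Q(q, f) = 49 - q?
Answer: -333323099/18705 ≈ -17820.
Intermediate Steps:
n = -17873 (n = -7948 - 9925 = -17873)
(n + Q(-4, 66)) + 1/18705 = (-17873 + (49 - 1*(-4))) + 1/18705 = (-17873 + (49 + 4)) + 1/18705 = (-17873 + 53) + 1/18705 = -17820 + 1/18705 = -333323099/18705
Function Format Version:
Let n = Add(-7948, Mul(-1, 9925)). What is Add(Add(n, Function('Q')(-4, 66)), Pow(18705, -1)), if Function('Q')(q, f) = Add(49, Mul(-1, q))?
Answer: Rational(-333323099, 18705) ≈ -17820.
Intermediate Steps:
n = -17873 (n = Add(-7948, -9925) = -17873)
Add(Add(n, Function('Q')(-4, 66)), Pow(18705, -1)) = Add(Add(-17873, Add(49, Mul(-1, -4))), Pow(18705, -1)) = Add(Add(-17873, Add(49, 4)), Rational(1, 18705)) = Add(Add(-17873, 53), Rational(1, 18705)) = Add(-17820, Rational(1, 18705)) = Rational(-333323099, 18705)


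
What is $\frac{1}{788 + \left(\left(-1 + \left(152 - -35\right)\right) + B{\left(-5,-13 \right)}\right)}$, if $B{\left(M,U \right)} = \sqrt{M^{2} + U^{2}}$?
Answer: $\frac{487}{474241} - \frac{\sqrt{194}}{948482} \approx 0.0010122$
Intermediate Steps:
$\frac{1}{788 + \left(\left(-1 + \left(152 - -35\right)\right) + B{\left(-5,-13 \right)}\right)} = \frac{1}{788 + \left(\left(-1 + \left(152 - -35\right)\right) + \sqrt{\left(-5\right)^{2} + \left(-13\right)^{2}}\right)} = \frac{1}{788 + \left(\left(-1 + \left(152 + 35\right)\right) + \sqrt{25 + 169}\right)} = \frac{1}{788 + \left(\left(-1 + 187\right) + \sqrt{194}\right)} = \frac{1}{788 + \left(186 + \sqrt{194}\right)} = \frac{1}{974 + \sqrt{194}}$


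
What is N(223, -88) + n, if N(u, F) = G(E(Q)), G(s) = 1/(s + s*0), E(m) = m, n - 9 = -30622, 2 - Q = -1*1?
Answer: -91838/3 ≈ -30613.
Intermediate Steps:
Q = 3 (Q = 2 - (-1) = 2 - 1*(-1) = 2 + 1 = 3)
n = -30613 (n = 9 - 30622 = -30613)
G(s) = 1/s (G(s) = 1/(s + 0) = 1/s)
N(u, F) = 1/3
N(223, -88) + n = 1/3 - 30613 = -91838/3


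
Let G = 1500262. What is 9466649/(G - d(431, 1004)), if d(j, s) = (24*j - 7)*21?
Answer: 9466649/1283185 ≈ 7.3775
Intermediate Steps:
d(j, s) = -147 + 504*j (d(j, s) = (-7 + 24*j)*21 = -147 + 504*j)
9466649/(G - d(431, 1004)) = 9466649/(1500262 - (-147 + 504*431)) = 9466649/(1500262 - (-147 + 217224)) = 9466649/(1500262 - 1*217077) = 9466649/(1500262 - 217077) = 9466649/1283185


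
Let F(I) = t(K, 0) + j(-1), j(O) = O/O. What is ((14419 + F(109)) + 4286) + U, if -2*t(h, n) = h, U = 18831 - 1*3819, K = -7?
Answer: 67443/2 ≈ 33722.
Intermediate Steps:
U = 15012 (U = 18831 - 3819 = 15012)
j(O) = 1
t(h, n) = -h/2
F(I) = 9/2 (F(I) = -½*(-7) + 1 = 7/2 + 1 = 9/2)
((14419 + F(109)) + 4286) + U = ((14419 + 9/2) + 4286) + 15012 = (28847/2 + 4286) + 15012 = 37419/2 + 15012 = 67443/2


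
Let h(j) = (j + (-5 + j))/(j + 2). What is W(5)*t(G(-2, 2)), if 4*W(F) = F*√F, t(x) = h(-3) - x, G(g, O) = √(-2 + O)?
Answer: 55*√5/4 ≈ 30.746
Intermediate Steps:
h(j) = (-5 + 2*j)/(2 + j)
t(x) = 11 - x (t(x) = (-5 + 2*(-3))/(2 - 3) - x = (-5 - 6)/(-1) - x = -1*(-11) - x = 11 - x)
W(F) = F^(3/2)/4 (W(F) = (F*√F)/4 = F^(3/2)/4)
W(5)*t(G(-2, 2)) = (5^(3/2)/4)*(11 - √(-2 + 2)) = ((5*√5)/4)*(11 - √0) = (5*√5/4)*(11 - 1*0) = (5*√5/4)*(11 + 0) = (5*√5/4)*11 = 55*√5/4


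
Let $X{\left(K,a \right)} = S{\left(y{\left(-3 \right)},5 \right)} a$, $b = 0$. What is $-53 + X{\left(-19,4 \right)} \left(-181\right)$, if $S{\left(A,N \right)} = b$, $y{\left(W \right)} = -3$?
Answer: $-53$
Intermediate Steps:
$S{\left(A,N \right)} = 0$
$X{\left(K,a \right)} = 0$ ($X{\left(K,a \right)} = 0 a = 0$)
$-53 + X{\left(-19,4 \right)} \left(-181\right) = -53 + 0 \left(-181\right) = -53 + 0 = -53$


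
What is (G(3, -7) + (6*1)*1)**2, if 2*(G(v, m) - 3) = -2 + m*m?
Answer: 4225/4 ≈ 1056.3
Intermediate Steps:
G(v, m) = 2 + m**2/2 (G(v, m) = 3 + (-2 + m*m)/2 = 3 + (-2 + m**2)/2 = 3 + (-1 + m**2/2) = 2 + m**2/2)
(G(3, -7) + (6*1)*1)**2 = ((2 + (1/2)*(-7)**2) + (6*1)*1)**2 = ((2 + (1/2)*49) + 6*1)**2 = ((2 + 49/2) + 6)**2 = (53/2 + 6)**2 = (65/2)**2 = 4225/4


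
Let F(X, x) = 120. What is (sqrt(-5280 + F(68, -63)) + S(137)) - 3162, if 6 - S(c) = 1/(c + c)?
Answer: -864745/274 + 2*I*sqrt(1290) ≈ -3156.0 + 71.833*I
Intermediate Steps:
S(c) = 6 - 1/(2*c) (S(c) = 6 - 1/(c + c) = 6 - 1/(2*c))
(sqrt(-5280 + F(68, -63)) + S(137)) - 3162 = (sqrt(-5280 + 120) + (6 - 1/2/137)) - 3162 = (sqrt(-5160) + (6 - 1/2*1/137)) - 3162 = (2*I*sqrt(1290) + (6 - 1/274)) - 3162 = (2*I*sqrt(1290) + 1643/274) - 3162 = (1643/274 + 2*I*sqrt(1290)) - 3162 = -864745/274 + 2*I*sqrt(1290)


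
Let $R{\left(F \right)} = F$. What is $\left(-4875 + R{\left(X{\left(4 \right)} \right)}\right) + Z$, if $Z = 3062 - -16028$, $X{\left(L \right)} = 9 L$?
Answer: $14251$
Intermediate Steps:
$Z = 19090$ ($Z = 3062 + 16028 = 19090$)
$\left(-4875 + R{\left(X{\left(4 \right)} \right)}\right) + Z = \left(-4875 + 9 \cdot 4\right) + 19090 = \left(-4875 + 36\right) + 19090 = -4839 + 19090 = 14251$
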